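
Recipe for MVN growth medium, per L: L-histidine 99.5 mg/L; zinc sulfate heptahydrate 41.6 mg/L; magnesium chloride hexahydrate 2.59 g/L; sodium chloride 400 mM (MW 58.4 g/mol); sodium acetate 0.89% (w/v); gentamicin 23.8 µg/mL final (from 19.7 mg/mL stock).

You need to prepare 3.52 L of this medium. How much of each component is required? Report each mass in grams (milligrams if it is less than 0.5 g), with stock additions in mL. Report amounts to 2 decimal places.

Working volume: 3.52 L.
L-histidine: 99.5 mg/L × 3.52 L = 350.24 mg
zinc sulfate heptahydrate: 41.6 mg/L × 3.52 L = 146.43 mg
magnesium chloride hexahydrate: 2.59 g/L × 3.52 L = 9.12 g
sodium chloride: 400 mmol/L × 58.4 g/mol × 3.52 L ÷ 1000 = 82.23 g
sodium acetate: 0.89% w/v = 8.9 g/L → 8.9 × 3.52 L = 31.33 g
gentamicin: V = C2·V2/C1 = 23.8 µg/mL × 3520 mL ÷ 19700 µg/mL = 4.25 mL

L-histidine 350.24 mg; zinc sulfate heptahydrate 146.43 mg; magnesium chloride hexahydrate 9.12 g; sodium chloride 82.23 g; sodium acetate 31.33 g; gentamicin 4.25 mL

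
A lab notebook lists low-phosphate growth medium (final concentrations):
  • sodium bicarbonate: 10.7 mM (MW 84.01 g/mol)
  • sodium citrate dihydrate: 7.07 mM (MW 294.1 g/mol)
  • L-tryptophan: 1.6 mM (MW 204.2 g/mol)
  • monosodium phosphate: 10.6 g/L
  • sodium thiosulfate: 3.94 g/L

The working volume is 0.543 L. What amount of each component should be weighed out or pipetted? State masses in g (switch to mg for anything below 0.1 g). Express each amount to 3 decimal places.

Scale factor relative to 1 L: 0.543.
sodium bicarbonate: 10.7 mmol/L × 84.01 g/mol × 0.543 L ÷ 1000 = 0.488 g
sodium citrate dihydrate: 7.07 mmol/L × 294.1 g/mol × 0.543 L ÷ 1000 = 1.129 g
L-tryptophan: 1.6 mmol/L × 204.2 g/mol × 0.543 L ÷ 1000 = 0.177 g
monosodium phosphate: 10.6 g/L × 0.543 L = 5.756 g
sodium thiosulfate: 3.94 g/L × 0.543 L = 2.139 g

sodium bicarbonate 0.488 g; sodium citrate dihydrate 1.129 g; L-tryptophan 0.177 g; monosodium phosphate 5.756 g; sodium thiosulfate 2.139 g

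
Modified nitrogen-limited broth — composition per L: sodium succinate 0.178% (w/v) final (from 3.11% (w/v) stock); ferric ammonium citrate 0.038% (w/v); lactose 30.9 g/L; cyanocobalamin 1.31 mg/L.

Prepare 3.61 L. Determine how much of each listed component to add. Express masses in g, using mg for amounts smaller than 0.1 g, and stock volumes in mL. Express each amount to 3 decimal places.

sodium succinate 206.617 mL; ferric ammonium citrate 1.372 g; lactose 111.549 g; cyanocobalamin 4.729 mg

Working volume: 3.61 L.
sodium succinate: dilute stock: 0.178% ÷ 3.11% × 3610 mL = 206.617 mL
ferric ammonium citrate: 0.038 g per 100 mL × 3610 mL ÷ 100 = 1.372 g
lactose: 30.9 g/L × 3.61 L = 111.549 g
cyanocobalamin: 1.31 mg/L × 3.61 L = 4.729 mg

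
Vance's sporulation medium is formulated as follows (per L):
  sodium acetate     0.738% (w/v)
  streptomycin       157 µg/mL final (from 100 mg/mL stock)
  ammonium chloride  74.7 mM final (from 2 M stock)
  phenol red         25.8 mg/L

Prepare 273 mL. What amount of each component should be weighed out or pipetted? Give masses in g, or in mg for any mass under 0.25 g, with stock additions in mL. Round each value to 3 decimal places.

sodium acetate 2.015 g; streptomycin 0.429 mL; ammonium chloride 10.197 mL; phenol red 7.043 mg

Scale factor relative to 1 L: 0.273.
sodium acetate: 0.738 g per 100 mL × 273 mL ÷ 100 = 2.015 g
streptomycin: C1V1 = C2V2 → 157 µg/mL × 273 mL ÷ 100000 µg/mL = 0.429 mL
ammonium chloride: dilute stock: 74.7 mM × 273 mL ÷ 2000 mM = 10.197 mL
phenol red: 25.8 mg/L × 0.273 L = 7.043 mg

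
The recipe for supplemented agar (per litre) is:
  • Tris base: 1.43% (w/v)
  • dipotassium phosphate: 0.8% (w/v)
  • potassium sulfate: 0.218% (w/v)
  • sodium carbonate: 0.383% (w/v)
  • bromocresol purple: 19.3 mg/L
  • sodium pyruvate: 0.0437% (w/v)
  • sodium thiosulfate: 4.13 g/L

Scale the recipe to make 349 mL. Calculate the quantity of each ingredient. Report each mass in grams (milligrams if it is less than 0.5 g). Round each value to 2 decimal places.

Working volume: 349 mL = 0.349 L.
Tris base: 1.43 g per 100 mL × 349 mL ÷ 100 = 4.99 g
dipotassium phosphate: 0.8% w/v = 8 g/L → 8 × 0.349 L = 2.79 g
potassium sulfate: 0.218% w/v = 2.18 g/L → 2.18 × 0.349 L = 0.76 g
sodium carbonate: 0.383% w/v = 3.83 g/L → 3.83 × 0.349 L = 1.34 g
bromocresol purple: 19.3 mg/L × 0.349 L = 6.74 mg
sodium pyruvate: 0.0437 g per 100 mL × 349 mL ÷ 100 = 0.152513 g = 152.51 mg
sodium thiosulfate: 4.13 g/L × 0.349 L = 1.44 g

Tris base 4.99 g; dipotassium phosphate 2.79 g; potassium sulfate 0.76 g; sodium carbonate 1.34 g; bromocresol purple 6.74 mg; sodium pyruvate 152.51 mg; sodium thiosulfate 1.44 g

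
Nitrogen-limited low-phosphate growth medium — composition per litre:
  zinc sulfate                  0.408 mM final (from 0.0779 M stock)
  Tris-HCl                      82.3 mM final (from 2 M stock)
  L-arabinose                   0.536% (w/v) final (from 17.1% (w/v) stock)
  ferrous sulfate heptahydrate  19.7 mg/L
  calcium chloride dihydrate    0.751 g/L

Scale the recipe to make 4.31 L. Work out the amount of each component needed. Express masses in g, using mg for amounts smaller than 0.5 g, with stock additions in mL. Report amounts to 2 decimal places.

zinc sulfate 22.57 mL; Tris-HCl 177.36 mL; L-arabinose 135.10 mL; ferrous sulfate heptahydrate 84.91 mg; calcium chloride dihydrate 3.24 g

Scale factor relative to 1 L: 4.31.
zinc sulfate: C1V1 = C2V2 → 0.408 mM × 4310 mL ÷ 77.9 mM = 22.57 mL
Tris-HCl: C1V1 = C2V2 → 82.3 mM × 4310 mL ÷ 2000 mM = 177.36 mL
L-arabinose: C1V1 = C2V2 → 0.536% ÷ 17.1% × 4310 mL = 135.10 mL
ferrous sulfate heptahydrate: 19.7 mg/L × 4.31 L = 84.91 mg
calcium chloride dihydrate: 0.751 g/L × 4.31 L = 3.24 g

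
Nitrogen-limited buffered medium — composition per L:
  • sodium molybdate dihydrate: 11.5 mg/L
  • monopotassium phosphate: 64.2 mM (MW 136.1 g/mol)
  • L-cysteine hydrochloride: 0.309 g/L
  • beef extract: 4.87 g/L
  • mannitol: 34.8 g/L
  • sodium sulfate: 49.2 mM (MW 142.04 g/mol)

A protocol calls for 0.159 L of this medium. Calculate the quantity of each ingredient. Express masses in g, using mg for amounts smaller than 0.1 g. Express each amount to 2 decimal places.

Scale factor relative to 1 L: 0.159.
sodium molybdate dihydrate: 11.5 mg/L × 0.159 L = 1.83 mg
monopotassium phosphate: 64.2 mmol/L × 136.1 g/mol × 0.159 L ÷ 1000 = 1.39 g
L-cysteine hydrochloride: 0.309 g/L × 0.159 L = 0.049131 g = 49.13 mg
beef extract: 4.87 g/L × 0.159 L = 0.77 g
mannitol: 34.8 g/L × 0.159 L = 5.53 g
sodium sulfate: 49.2 mmol/L × 142.04 g/mol × 0.159 L ÷ 1000 = 1.11 g

sodium molybdate dihydrate 1.83 mg; monopotassium phosphate 1.39 g; L-cysteine hydrochloride 49.13 mg; beef extract 0.77 g; mannitol 5.53 g; sodium sulfate 1.11 g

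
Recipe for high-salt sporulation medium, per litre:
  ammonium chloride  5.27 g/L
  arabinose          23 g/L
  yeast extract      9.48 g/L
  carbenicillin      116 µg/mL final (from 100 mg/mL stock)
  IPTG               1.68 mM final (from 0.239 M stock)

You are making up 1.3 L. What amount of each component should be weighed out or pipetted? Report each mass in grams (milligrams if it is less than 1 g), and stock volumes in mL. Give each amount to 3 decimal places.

Working volume: 1.3 L.
ammonium chloride: 5.27 g/L × 1.3 L = 6.851 g
arabinose: 23 g/L × 1.3 L = 29.900 g
yeast extract: 9.48 g/L × 1.3 L = 12.324 g
carbenicillin: dilute stock: 116 µg/mL × 1300 mL ÷ 100000 µg/mL = 1.508 mL
IPTG: C1V1 = C2V2 → 1.68 mM × 1300 mL ÷ 239 mM = 9.138 mL

ammonium chloride 6.851 g; arabinose 29.900 g; yeast extract 12.324 g; carbenicillin 1.508 mL; IPTG 9.138 mL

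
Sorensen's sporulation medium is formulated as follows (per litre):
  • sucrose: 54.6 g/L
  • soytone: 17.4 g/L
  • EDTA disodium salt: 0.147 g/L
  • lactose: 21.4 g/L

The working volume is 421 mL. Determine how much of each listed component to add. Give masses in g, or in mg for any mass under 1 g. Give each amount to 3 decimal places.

sucrose 22.987 g; soytone 7.325 g; EDTA disodium salt 61.887 mg; lactose 9.009 g

Target volume = 421 mL = 0.421 L.
sucrose: 54.6 g/L × 0.421 L = 22.987 g
soytone: 17.4 g/L × 0.421 L = 7.325 g
EDTA disodium salt: 0.147 g/L × 0.421 L = 0.061887 g = 61.887 mg
lactose: 21.4 g/L × 0.421 L = 9.009 g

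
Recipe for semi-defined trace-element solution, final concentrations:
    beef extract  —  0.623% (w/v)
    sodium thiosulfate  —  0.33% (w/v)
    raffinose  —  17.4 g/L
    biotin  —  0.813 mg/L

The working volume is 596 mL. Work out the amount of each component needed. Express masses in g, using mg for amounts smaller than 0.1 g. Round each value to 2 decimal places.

Scale factor relative to 1 L: 0.596.
beef extract: 0.623 g per 100 mL × 596 mL ÷ 100 = 3.71 g
sodium thiosulfate: 0.33 g per 100 mL × 596 mL ÷ 100 = 1.97 g
raffinose: 17.4 g/L × 0.596 L = 10.37 g
biotin: 0.813 mg/L × 0.596 L = 0.48 mg

beef extract 3.71 g; sodium thiosulfate 1.97 g; raffinose 10.37 g; biotin 0.48 mg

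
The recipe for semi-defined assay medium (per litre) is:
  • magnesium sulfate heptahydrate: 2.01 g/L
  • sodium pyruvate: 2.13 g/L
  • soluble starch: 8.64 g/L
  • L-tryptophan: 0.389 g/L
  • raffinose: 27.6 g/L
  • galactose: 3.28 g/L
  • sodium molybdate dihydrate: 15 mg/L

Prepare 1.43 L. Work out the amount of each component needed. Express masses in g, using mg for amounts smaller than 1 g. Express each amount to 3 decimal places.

magnesium sulfate heptahydrate 2.874 g; sodium pyruvate 3.046 g; soluble starch 12.355 g; L-tryptophan 556.270 mg; raffinose 39.468 g; galactose 4.690 g; sodium molybdate dihydrate 21.450 mg

Scale factor relative to 1 L: 1.43.
magnesium sulfate heptahydrate: 2.01 g/L × 1.43 L = 2.874 g
sodium pyruvate: 2.13 g/L × 1.43 L = 3.046 g
soluble starch: 8.64 g/L × 1.43 L = 12.355 g
L-tryptophan: 0.389 g/L × 1.43 L = 0.55627 g = 556.270 mg
raffinose: 27.6 g/L × 1.43 L = 39.468 g
galactose: 3.28 g/L × 1.43 L = 4.690 g
sodium molybdate dihydrate: 15 mg/L × 1.43 L = 21.450 mg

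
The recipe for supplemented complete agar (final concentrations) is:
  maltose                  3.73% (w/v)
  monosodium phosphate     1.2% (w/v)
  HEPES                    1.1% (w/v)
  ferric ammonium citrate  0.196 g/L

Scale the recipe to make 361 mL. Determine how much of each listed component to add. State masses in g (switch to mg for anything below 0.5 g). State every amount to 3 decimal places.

maltose 13.465 g; monosodium phosphate 4.332 g; HEPES 3.971 g; ferric ammonium citrate 70.756 mg

Scale factor relative to 1 L: 0.361.
maltose: 3.73 g per 100 mL × 361 mL ÷ 100 = 13.465 g
monosodium phosphate: 1.2 g per 100 mL × 361 mL ÷ 100 = 4.332 g
HEPES: 1.1 g per 100 mL × 361 mL ÷ 100 = 3.971 g
ferric ammonium citrate: 0.196 g/L × 0.361 L = 0.070756 g = 70.756 mg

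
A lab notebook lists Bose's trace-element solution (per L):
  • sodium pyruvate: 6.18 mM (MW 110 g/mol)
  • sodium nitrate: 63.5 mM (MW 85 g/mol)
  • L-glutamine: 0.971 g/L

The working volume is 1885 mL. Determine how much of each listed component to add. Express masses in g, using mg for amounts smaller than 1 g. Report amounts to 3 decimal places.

Working volume: 1885 mL = 1.885 L.
sodium pyruvate: 6.18 mmol/L × 110 g/mol × 1.885 L ÷ 1000 = 1.281 g
sodium nitrate: 63.5 mmol/L × 85 g/mol × 1.885 L ÷ 1000 = 10.174 g
L-glutamine: 0.971 g/L × 1.885 L = 1.830 g

sodium pyruvate 1.281 g; sodium nitrate 10.174 g; L-glutamine 1.830 g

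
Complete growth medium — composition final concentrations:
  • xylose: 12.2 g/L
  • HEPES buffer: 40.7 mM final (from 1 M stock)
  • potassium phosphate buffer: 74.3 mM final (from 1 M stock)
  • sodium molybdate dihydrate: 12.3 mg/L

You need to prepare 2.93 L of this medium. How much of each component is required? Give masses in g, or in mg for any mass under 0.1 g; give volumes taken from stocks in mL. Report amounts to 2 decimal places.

xylose 35.75 g; HEPES buffer 119.25 mL; potassium phosphate buffer 217.70 mL; sodium molybdate dihydrate 36.04 mg

Working volume: 2.93 L.
xylose: 12.2 g/L × 2.93 L = 35.75 g
HEPES buffer: V = C2·V2/C1 = 40.7 mM × 2930 mL ÷ 1000 mM = 119.25 mL
potassium phosphate buffer: dilute stock: 74.3 mM × 2930 mL ÷ 1000 mM = 217.70 mL
sodium molybdate dihydrate: 12.3 mg/L × 2.93 L = 36.04 mg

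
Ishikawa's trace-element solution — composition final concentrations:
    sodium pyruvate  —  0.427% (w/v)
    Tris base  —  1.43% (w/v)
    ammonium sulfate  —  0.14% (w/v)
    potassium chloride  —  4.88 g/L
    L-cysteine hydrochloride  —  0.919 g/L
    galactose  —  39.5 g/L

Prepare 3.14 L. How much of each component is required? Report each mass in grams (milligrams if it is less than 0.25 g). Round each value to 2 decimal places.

sodium pyruvate 13.41 g; Tris base 44.90 g; ammonium sulfate 4.40 g; potassium chloride 15.32 g; L-cysteine hydrochloride 2.89 g; galactose 124.03 g

Scale factor relative to 1 L: 3.14.
sodium pyruvate: 0.427% w/v = 4.27 g/L → 4.27 × 3.14 L = 13.41 g
Tris base: 1.43 g per 100 mL × 3140 mL ÷ 100 = 44.90 g
ammonium sulfate: 0.14% w/v = 1.4 g/L → 1.4 × 3.14 L = 4.40 g
potassium chloride: 4.88 g/L × 3.14 L = 15.32 g
L-cysteine hydrochloride: 0.919 g/L × 3.14 L = 2.89 g
galactose: 39.5 g/L × 3.14 L = 124.03 g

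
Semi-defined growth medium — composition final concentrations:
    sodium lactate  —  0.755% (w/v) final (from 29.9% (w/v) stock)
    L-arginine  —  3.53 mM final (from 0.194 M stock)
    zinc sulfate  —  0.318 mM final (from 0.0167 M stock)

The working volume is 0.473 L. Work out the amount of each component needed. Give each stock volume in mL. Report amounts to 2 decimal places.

Working volume: 0.473 L.
sodium lactate: C1V1 = C2V2 → 0.755% ÷ 29.9% × 473 mL = 11.94 mL
L-arginine: V = C2·V2/C1 = 3.53 mM × 473 mL ÷ 194 mM = 8.61 mL
zinc sulfate: V = C2·V2/C1 = 0.318 mM × 473 mL ÷ 16.7 mM = 9.01 mL

sodium lactate 11.94 mL; L-arginine 8.61 mL; zinc sulfate 9.01 mL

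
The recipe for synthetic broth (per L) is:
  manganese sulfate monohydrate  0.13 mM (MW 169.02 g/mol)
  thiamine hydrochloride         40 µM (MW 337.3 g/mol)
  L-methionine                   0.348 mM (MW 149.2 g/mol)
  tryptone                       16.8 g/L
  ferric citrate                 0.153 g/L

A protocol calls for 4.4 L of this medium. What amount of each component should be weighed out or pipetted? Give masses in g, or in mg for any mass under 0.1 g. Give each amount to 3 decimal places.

Working volume: 4.4 L.
manganese sulfate monohydrate: 0.13 mmol/L × 169.02 mg/mmol × 4.4 L = 96.679 mg
thiamine hydrochloride: 40 µmol/L × 337.3 g/mol × 4.4 L ÷ 1000 = 59.365 mg
L-methionine: 0.348 mmol/L × 149.2 g/mol × 4.4 L ÷ 1000 = 0.228 g
tryptone: 16.8 g/L × 4.4 L = 73.920 g
ferric citrate: 0.153 g/L × 4.4 L = 0.673 g

manganese sulfate monohydrate 96.679 mg; thiamine hydrochloride 59.365 mg; L-methionine 0.228 g; tryptone 73.920 g; ferric citrate 0.673 g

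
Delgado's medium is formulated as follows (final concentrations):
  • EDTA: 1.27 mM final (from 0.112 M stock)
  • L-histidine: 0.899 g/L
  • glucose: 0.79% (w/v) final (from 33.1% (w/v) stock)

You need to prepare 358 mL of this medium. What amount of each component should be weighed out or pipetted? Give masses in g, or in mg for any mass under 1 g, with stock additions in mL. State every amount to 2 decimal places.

Working volume: 358 mL = 0.358 L.
EDTA: dilute stock: 1.27 mM × 358 mL ÷ 112 mM = 4.06 mL
L-histidine: 0.899 g/L × 0.358 L = 0.321842 g = 321.84 mg
glucose: dilute stock: 0.79% ÷ 33.1% × 358 mL = 8.54 mL

EDTA 4.06 mL; L-histidine 321.84 mg; glucose 8.54 mL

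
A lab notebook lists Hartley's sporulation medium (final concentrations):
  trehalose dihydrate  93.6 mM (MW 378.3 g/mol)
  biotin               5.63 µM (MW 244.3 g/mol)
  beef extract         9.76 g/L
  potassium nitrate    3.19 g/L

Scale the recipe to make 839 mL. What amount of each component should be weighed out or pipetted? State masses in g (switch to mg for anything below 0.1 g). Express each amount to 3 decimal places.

Scale factor relative to 1 L: 0.839.
trehalose dihydrate: 93.6 mmol/L × 378.3 g/mol × 0.839 L ÷ 1000 = 29.708 g
biotin: 5.63 µmol/L × 244.3 g/mol × 0.839 L ÷ 1000 = 1.154 mg
beef extract: 9.76 g/L × 0.839 L = 8.189 g
potassium nitrate: 3.19 g/L × 0.839 L = 2.676 g

trehalose dihydrate 29.708 g; biotin 1.154 mg; beef extract 8.189 g; potassium nitrate 2.676 g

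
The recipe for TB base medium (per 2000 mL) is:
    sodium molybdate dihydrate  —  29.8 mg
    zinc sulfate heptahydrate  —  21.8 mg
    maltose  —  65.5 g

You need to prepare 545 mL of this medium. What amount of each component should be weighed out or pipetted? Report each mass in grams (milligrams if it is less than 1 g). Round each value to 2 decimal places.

sodium molybdate dihydrate 8.12 mg; zinc sulfate heptahydrate 5.94 mg; maltose 17.85 g

Ratio of target to recipe volume: 545 / 2000 = 0.2725.
sodium molybdate dihydrate: 29.8 mg × (545 mL / 2000 mL) = 8.12 mg
zinc sulfate heptahydrate: 21.8 mg × (545 mL / 2000 mL) = 5.94 mg
maltose: 65.5 g × (545 mL / 2000 mL) = 17.85 g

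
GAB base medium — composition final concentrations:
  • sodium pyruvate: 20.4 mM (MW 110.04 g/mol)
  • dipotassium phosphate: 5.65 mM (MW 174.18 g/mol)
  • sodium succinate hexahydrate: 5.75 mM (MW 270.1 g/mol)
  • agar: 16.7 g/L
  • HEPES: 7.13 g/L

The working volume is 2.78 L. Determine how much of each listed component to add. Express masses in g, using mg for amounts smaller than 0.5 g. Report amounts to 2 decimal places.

Working volume: 2.78 L.
sodium pyruvate: 20.4 mmol/L × 110.04 g/mol × 2.78 L ÷ 1000 = 6.24 g
dipotassium phosphate: 5.65 mmol/L × 174.18 g/mol × 2.78 L ÷ 1000 = 2.74 g
sodium succinate hexahydrate: 5.75 mmol/L × 270.1 g/mol × 2.78 L ÷ 1000 = 4.32 g
agar: 16.7 g/L × 2.78 L = 46.43 g
HEPES: 7.13 g/L × 2.78 L = 19.82 g

sodium pyruvate 6.24 g; dipotassium phosphate 2.74 g; sodium succinate hexahydrate 4.32 g; agar 46.43 g; HEPES 19.82 g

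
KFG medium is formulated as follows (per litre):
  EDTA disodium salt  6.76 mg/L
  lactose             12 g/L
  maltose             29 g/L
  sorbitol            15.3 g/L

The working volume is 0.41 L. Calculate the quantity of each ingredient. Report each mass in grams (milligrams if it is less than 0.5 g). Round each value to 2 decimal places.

Scale factor relative to 1 L: 0.41.
EDTA disodium salt: 6.76 mg/L × 0.41 L = 2.77 mg
lactose: 12 g/L × 0.41 L = 4.92 g
maltose: 29 g/L × 0.41 L = 11.89 g
sorbitol: 15.3 g/L × 0.41 L = 6.27 g

EDTA disodium salt 2.77 mg; lactose 4.92 g; maltose 11.89 g; sorbitol 6.27 g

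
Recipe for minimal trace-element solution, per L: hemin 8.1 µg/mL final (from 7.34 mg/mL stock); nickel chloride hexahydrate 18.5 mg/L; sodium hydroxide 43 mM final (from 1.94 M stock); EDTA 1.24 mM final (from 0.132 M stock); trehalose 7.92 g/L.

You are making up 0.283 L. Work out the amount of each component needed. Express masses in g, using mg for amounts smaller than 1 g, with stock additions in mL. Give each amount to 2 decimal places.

Scale factor relative to 1 L: 0.283.
hemin: dilute stock: 8.1 µg/mL × 283 mL ÷ 7340 µg/mL = 0.31 mL
nickel chloride hexahydrate: 18.5 mg/L × 0.283 L = 5.24 mg
sodium hydroxide: V = C2·V2/C1 = 43 mM × 283 mL ÷ 1940 mM = 6.27 mL
EDTA: V = C2·V2/C1 = 1.24 mM × 283 mL ÷ 132 mM = 2.66 mL
trehalose: 7.92 g/L × 0.283 L = 2.24 g

hemin 0.31 mL; nickel chloride hexahydrate 5.24 mg; sodium hydroxide 6.27 mL; EDTA 2.66 mL; trehalose 2.24 g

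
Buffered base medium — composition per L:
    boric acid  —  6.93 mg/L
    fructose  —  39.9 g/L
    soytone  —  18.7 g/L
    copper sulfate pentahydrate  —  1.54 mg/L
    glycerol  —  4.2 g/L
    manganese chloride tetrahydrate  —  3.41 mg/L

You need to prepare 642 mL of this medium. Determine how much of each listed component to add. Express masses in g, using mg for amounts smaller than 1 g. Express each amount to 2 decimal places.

boric acid 4.45 mg; fructose 25.62 g; soytone 12.01 g; copper sulfate pentahydrate 0.99 mg; glycerol 2.70 g; manganese chloride tetrahydrate 2.19 mg

Target volume = 642 mL = 0.642 L.
boric acid: 6.93 mg/L × 0.642 L = 4.45 mg
fructose: 39.9 g/L × 0.642 L = 25.62 g
soytone: 18.7 g/L × 0.642 L = 12.01 g
copper sulfate pentahydrate: 1.54 mg/L × 0.642 L = 0.99 mg
glycerol: 4.2 g/L × 0.642 L = 2.70 g
manganese chloride tetrahydrate: 3.41 mg/L × 0.642 L = 2.19 mg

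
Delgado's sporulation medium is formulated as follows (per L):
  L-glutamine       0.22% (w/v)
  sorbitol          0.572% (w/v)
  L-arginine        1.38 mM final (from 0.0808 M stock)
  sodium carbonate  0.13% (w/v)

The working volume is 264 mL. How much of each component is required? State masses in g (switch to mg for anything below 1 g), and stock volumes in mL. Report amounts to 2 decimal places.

L-glutamine 580.80 mg; sorbitol 1.51 g; L-arginine 4.51 mL; sodium carbonate 343.20 mg

Scale factor relative to 1 L: 0.264.
L-glutamine: 0.22% w/v = 2.2 g/L → 2.2 × 0.264 L = 0.5808 g = 580.80 mg
sorbitol: 0.572% w/v = 5.72 g/L → 5.72 × 0.264 L = 1.51 g
L-arginine: V = C2·V2/C1 = 1.38 mM × 264 mL ÷ 80.8 mM = 4.51 mL
sodium carbonate: 0.13 g per 100 mL × 264 mL ÷ 100 = 0.3432 g = 343.20 mg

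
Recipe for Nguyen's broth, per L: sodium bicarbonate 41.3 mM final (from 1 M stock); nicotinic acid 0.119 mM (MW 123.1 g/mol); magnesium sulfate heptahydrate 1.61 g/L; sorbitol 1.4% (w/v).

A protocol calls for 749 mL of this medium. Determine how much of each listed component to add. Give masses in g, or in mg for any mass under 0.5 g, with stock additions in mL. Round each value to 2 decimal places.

Target volume = 749 mL = 0.749 L.
sodium bicarbonate: dilute stock: 41.3 mM × 749 mL ÷ 1000 mM = 30.93 mL
nicotinic acid: 0.119 mmol/L × 123.1 mg/mmol × 0.749 L = 10.97 mg
magnesium sulfate heptahydrate: 1.61 g/L × 0.749 L = 1.21 g
sorbitol: 1.4% w/v = 14 g/L → 14 × 0.749 L = 10.49 g

sodium bicarbonate 30.93 mL; nicotinic acid 10.97 mg; magnesium sulfate heptahydrate 1.21 g; sorbitol 10.49 g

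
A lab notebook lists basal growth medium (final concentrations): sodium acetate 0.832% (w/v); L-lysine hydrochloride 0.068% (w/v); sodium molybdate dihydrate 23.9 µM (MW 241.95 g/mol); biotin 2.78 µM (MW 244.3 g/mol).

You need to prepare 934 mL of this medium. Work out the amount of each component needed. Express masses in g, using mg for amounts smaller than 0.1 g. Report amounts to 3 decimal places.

Scale factor relative to 1 L: 0.934.
sodium acetate: 0.832 g per 100 mL × 934 mL ÷ 100 = 7.771 g
L-lysine hydrochloride: 0.068 g per 100 mL × 934 mL ÷ 100 = 0.635 g
sodium molybdate dihydrate: 23.9 µmol/L × 241.95 g/mol × 0.934 L ÷ 1000 = 5.401 mg
biotin: 2.78 µmol/L × 244.3 g/mol × 0.934 L ÷ 1000 = 0.634 mg

sodium acetate 7.771 g; L-lysine hydrochloride 0.635 g; sodium molybdate dihydrate 5.401 mg; biotin 0.634 mg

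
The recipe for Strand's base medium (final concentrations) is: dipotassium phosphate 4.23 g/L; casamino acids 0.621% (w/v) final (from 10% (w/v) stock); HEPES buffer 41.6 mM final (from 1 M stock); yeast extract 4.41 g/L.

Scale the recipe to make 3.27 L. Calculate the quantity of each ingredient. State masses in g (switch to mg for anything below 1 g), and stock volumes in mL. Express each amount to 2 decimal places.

Scale factor relative to 1 L: 3.27.
dipotassium phosphate: 4.23 g/L × 3.27 L = 13.83 g
casamino acids: dilute stock: 0.621% ÷ 10% × 3270 mL = 203.07 mL
HEPES buffer: dilute stock: 41.6 mM × 3270 mL ÷ 1000 mM = 136.03 mL
yeast extract: 4.41 g/L × 3.27 L = 14.42 g

dipotassium phosphate 13.83 g; casamino acids 203.07 mL; HEPES buffer 136.03 mL; yeast extract 14.42 g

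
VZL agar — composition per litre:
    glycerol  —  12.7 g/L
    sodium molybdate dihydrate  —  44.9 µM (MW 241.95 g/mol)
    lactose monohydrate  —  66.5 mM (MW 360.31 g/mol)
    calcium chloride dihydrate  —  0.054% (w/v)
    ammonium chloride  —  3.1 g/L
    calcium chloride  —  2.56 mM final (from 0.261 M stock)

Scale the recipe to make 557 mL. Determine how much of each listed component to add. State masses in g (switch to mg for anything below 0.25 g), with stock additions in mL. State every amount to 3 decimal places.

Target volume = 557 mL = 0.557 L.
glycerol: 12.7 g/L × 0.557 L = 7.074 g
sodium molybdate dihydrate: 44.9 µmol/L × 241.95 g/mol × 0.557 L ÷ 1000 = 6.051 mg
lactose monohydrate: 66.5 mmol/L × 360.31 g/mol × 0.557 L ÷ 1000 = 13.346 g
calcium chloride dihydrate: 0.054% w/v = 0.54 g/L → 0.54 × 0.557 L = 0.301 g
ammonium chloride: 3.1 g/L × 0.557 L = 1.727 g
calcium chloride: dilute stock: 2.56 mM × 557 mL ÷ 261 mM = 5.463 mL

glycerol 7.074 g; sodium molybdate dihydrate 6.051 mg; lactose monohydrate 13.346 g; calcium chloride dihydrate 0.301 g; ammonium chloride 1.727 g; calcium chloride 5.463 mL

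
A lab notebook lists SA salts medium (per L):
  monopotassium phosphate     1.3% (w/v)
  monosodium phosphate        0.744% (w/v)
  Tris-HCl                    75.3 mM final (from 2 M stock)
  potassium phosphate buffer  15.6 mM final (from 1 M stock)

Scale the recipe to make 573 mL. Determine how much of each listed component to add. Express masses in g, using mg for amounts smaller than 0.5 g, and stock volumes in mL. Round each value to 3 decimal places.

monopotassium phosphate 7.449 g; monosodium phosphate 4.263 g; Tris-HCl 21.573 mL; potassium phosphate buffer 8.939 mL

Scale factor relative to 1 L: 0.573.
monopotassium phosphate: 1.3 g per 100 mL × 573 mL ÷ 100 = 7.449 g
monosodium phosphate: 0.744% w/v = 7.44 g/L → 7.44 × 0.573 L = 4.263 g
Tris-HCl: V = C2·V2/C1 = 75.3 mM × 573 mL ÷ 2000 mM = 21.573 mL
potassium phosphate buffer: C1V1 = C2V2 → 15.6 mM × 573 mL ÷ 1000 mM = 8.939 mL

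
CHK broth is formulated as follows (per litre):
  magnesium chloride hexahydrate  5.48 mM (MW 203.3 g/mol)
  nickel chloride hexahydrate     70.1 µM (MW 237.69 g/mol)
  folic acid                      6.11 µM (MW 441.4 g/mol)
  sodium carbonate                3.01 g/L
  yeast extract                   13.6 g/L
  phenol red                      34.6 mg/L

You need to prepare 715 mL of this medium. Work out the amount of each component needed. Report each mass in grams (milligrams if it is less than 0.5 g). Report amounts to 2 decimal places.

magnesium chloride hexahydrate 0.80 g; nickel chloride hexahydrate 11.91 mg; folic acid 1.93 mg; sodium carbonate 2.15 g; yeast extract 9.72 g; phenol red 24.74 mg

Working volume: 715 mL = 0.715 L.
magnesium chloride hexahydrate: 5.48 mmol/L × 203.3 g/mol × 0.715 L ÷ 1000 = 0.80 g
nickel chloride hexahydrate: 70.1 µmol/L × 237.69 g/mol × 0.715 L ÷ 1000 = 11.91 mg
folic acid: 6.11 µmol/L × 441.4 g/mol × 0.715 L ÷ 1000 = 1.93 mg
sodium carbonate: 3.01 g/L × 0.715 L = 2.15 g
yeast extract: 13.6 g/L × 0.715 L = 9.72 g
phenol red: 34.6 mg/L × 0.715 L = 24.74 mg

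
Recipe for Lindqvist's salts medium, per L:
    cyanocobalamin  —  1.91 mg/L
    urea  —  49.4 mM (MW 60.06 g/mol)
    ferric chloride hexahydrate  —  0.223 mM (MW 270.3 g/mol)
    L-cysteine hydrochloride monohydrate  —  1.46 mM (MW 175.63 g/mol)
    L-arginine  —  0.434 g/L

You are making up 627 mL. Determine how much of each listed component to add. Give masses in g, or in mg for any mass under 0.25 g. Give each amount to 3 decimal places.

cyanocobalamin 1.198 mg; urea 1.860 g; ferric chloride hexahydrate 37.794 mg; L-cysteine hydrochloride monohydrate 160.775 mg; L-arginine 0.272 g

Working volume: 627 mL = 0.627 L.
cyanocobalamin: 1.91 mg/L × 0.627 L = 1.198 mg
urea: 49.4 mmol/L × 60.06 g/mol × 0.627 L ÷ 1000 = 1.860 g
ferric chloride hexahydrate: 0.223 mmol/L × 270.3 mg/mmol × 0.627 L = 37.794 mg
L-cysteine hydrochloride monohydrate: 1.46 mmol/L × 175.63 mg/mmol × 0.627 L = 160.775 mg
L-arginine: 0.434 g/L × 0.627 L = 0.272 g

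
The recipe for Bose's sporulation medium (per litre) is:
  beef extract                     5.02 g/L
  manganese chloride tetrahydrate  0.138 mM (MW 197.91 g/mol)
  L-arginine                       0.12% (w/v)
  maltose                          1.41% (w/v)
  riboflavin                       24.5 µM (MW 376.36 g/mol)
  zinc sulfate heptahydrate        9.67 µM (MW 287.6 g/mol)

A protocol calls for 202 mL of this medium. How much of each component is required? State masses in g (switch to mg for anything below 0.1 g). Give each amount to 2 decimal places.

Target volume = 202 mL = 0.202 L.
beef extract: 5.02 g/L × 0.202 L = 1.01 g
manganese chloride tetrahydrate: 0.138 mmol/L × 197.91 mg/mmol × 0.202 L = 5.52 mg
L-arginine: 0.12% w/v = 1.2 g/L → 1.2 × 0.202 L = 0.24 g
maltose: 1.41% w/v = 14.1 g/L → 14.1 × 0.202 L = 2.85 g
riboflavin: 24.5 µmol/L × 376.36 g/mol × 0.202 L ÷ 1000 = 1.86 mg
zinc sulfate heptahydrate: 9.67 µmol/L × 287.6 g/mol × 0.202 L ÷ 1000 = 0.56 mg

beef extract 1.01 g; manganese chloride tetrahydrate 5.52 mg; L-arginine 0.24 g; maltose 2.85 g; riboflavin 1.86 mg; zinc sulfate heptahydrate 0.56 mg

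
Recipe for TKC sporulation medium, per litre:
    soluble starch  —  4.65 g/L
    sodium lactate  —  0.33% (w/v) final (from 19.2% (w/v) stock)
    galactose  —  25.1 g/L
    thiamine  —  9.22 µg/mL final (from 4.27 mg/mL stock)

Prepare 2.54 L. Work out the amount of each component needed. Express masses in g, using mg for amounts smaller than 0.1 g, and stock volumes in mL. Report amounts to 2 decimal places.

Scale factor relative to 1 L: 2.54.
soluble starch: 4.65 g/L × 2.54 L = 11.81 g
sodium lactate: V = C2·V2/C1 = 0.33% ÷ 19.2% × 2540 mL = 43.66 mL
galactose: 25.1 g/L × 2.54 L = 63.75 g
thiamine: dilute stock: 9.22 µg/mL × 2540 mL ÷ 4270 µg/mL = 5.48 mL

soluble starch 11.81 g; sodium lactate 43.66 mL; galactose 63.75 g; thiamine 5.48 mL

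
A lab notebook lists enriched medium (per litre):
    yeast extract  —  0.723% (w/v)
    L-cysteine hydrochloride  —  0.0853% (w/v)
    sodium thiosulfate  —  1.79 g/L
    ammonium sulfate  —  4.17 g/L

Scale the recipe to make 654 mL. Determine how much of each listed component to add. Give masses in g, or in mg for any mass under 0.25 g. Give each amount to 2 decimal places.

yeast extract 4.73 g; L-cysteine hydrochloride 0.56 g; sodium thiosulfate 1.17 g; ammonium sulfate 2.73 g

Working volume: 654 mL = 0.654 L.
yeast extract: 0.723 g per 100 mL × 654 mL ÷ 100 = 4.73 g
L-cysteine hydrochloride: 0.0853% w/v = 0.853 g/L → 0.853 × 0.654 L = 0.56 g
sodium thiosulfate: 1.79 g/L × 0.654 L = 1.17 g
ammonium sulfate: 4.17 g/L × 0.654 L = 2.73 g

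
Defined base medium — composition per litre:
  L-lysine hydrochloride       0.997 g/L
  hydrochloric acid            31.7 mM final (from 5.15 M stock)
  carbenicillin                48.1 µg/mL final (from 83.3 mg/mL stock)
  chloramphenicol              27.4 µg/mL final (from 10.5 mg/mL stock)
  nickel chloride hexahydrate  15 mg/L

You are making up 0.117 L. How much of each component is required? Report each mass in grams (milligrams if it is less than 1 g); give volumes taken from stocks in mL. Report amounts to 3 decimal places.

Scale factor relative to 1 L: 0.117.
L-lysine hydrochloride: 0.997 g/L × 0.117 L = 0.116649 g = 116.649 mg
hydrochloric acid: V = C2·V2/C1 = 31.7 mM × 117 mL ÷ 5150 mM = 0.720 mL
carbenicillin: dilute stock: 48.1 µg/mL × 117 mL ÷ 83300 µg/mL = 0.068 mL
chloramphenicol: C1V1 = C2V2 → 27.4 µg/mL × 117 mL ÷ 10500 µg/mL = 0.305 mL
nickel chloride hexahydrate: 15 mg/L × 0.117 L = 1.755 mg

L-lysine hydrochloride 116.649 mg; hydrochloric acid 0.720 mL; carbenicillin 0.068 mL; chloramphenicol 0.305 mL; nickel chloride hexahydrate 1.755 mg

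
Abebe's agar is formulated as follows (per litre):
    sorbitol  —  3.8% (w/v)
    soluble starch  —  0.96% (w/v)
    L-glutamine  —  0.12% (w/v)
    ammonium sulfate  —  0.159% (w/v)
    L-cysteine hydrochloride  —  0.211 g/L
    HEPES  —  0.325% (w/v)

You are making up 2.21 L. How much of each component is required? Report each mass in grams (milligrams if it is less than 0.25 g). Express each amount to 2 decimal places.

sorbitol 83.98 g; soluble starch 21.22 g; L-glutamine 2.65 g; ammonium sulfate 3.51 g; L-cysteine hydrochloride 0.47 g; HEPES 7.18 g

Scale factor relative to 1 L: 2.21.
sorbitol: 3.8 g per 100 mL × 2210 mL ÷ 100 = 83.98 g
soluble starch: 0.96 g per 100 mL × 2210 mL ÷ 100 = 21.22 g
L-glutamine: 0.12% w/v = 1.2 g/L → 1.2 × 2.21 L = 2.65 g
ammonium sulfate: 0.159% w/v = 1.59 g/L → 1.59 × 2.21 L = 3.51 g
L-cysteine hydrochloride: 0.211 g/L × 2.21 L = 0.47 g
HEPES: 0.325% w/v = 3.25 g/L → 3.25 × 2.21 L = 7.18 g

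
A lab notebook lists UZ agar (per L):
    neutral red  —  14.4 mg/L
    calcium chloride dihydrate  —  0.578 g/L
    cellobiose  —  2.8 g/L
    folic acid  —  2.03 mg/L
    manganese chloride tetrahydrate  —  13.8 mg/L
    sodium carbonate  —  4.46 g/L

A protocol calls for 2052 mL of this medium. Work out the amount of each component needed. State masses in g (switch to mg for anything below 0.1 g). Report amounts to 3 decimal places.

Working volume: 2052 mL = 2.052 L.
neutral red: 14.4 mg/L × 2.052 L = 29.549 mg
calcium chloride dihydrate: 0.578 g/L × 2.052 L = 1.186 g
cellobiose: 2.8 g/L × 2.052 L = 5.746 g
folic acid: 2.03 mg/L × 2.052 L = 4.166 mg
manganese chloride tetrahydrate: 13.8 mg/L × 2.052 L = 28.318 mg
sodium carbonate: 4.46 g/L × 2.052 L = 9.152 g

neutral red 29.549 mg; calcium chloride dihydrate 1.186 g; cellobiose 5.746 g; folic acid 4.166 mg; manganese chloride tetrahydrate 28.318 mg; sodium carbonate 9.152 g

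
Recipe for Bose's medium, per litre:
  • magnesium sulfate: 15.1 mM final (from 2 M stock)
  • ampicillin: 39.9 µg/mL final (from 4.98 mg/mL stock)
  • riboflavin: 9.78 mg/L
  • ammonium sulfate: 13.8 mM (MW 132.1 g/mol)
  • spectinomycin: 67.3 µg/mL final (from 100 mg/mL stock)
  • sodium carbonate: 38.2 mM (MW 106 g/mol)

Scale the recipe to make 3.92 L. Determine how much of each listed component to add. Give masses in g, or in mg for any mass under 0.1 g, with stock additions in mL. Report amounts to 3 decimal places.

magnesium sulfate 29.596 mL; ampicillin 31.407 mL; riboflavin 38.338 mg; ammonium sulfate 7.146 g; spectinomycin 2.638 mL; sodium carbonate 15.873 g

Working volume: 3.92 L.
magnesium sulfate: V = C2·V2/C1 = 15.1 mM × 3920 mL ÷ 2000 mM = 29.596 mL
ampicillin: dilute stock: 39.9 µg/mL × 3920 mL ÷ 4980 µg/mL = 31.407 mL
riboflavin: 9.78 mg/L × 3.92 L = 38.338 mg
ammonium sulfate: 13.8 mmol/L × 132.1 g/mol × 3.92 L ÷ 1000 = 7.146 g
spectinomycin: C1V1 = C2V2 → 67.3 µg/mL × 3920 mL ÷ 100000 µg/mL = 2.638 mL
sodium carbonate: 38.2 mmol/L × 106 g/mol × 3.92 L ÷ 1000 = 15.873 g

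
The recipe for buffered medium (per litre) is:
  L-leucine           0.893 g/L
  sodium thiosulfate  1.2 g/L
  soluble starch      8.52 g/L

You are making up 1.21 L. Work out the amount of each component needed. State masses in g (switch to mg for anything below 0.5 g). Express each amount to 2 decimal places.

L-leucine 1.08 g; sodium thiosulfate 1.45 g; soluble starch 10.31 g

Scale factor relative to 1 L: 1.21.
L-leucine: 0.893 g/L × 1.21 L = 1.08 g
sodium thiosulfate: 1.2 g/L × 1.21 L = 1.45 g
soluble starch: 8.52 g/L × 1.21 L = 10.31 g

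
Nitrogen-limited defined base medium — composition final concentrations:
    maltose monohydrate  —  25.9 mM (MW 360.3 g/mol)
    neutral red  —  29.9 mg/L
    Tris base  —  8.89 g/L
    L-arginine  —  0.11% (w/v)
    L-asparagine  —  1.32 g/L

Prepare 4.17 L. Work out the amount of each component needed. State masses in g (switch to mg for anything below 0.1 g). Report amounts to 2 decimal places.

maltose monohydrate 38.91 g; neutral red 0.12 g; Tris base 37.07 g; L-arginine 4.59 g; L-asparagine 5.50 g

Working volume: 4.17 L.
maltose monohydrate: 25.9 mmol/L × 360.3 g/mol × 4.17 L ÷ 1000 = 38.91 g
neutral red: 29.9 mg/L × 4.17 L = 124.683 mg = 0.12 g
Tris base: 8.89 g/L × 4.17 L = 37.07 g
L-arginine: 0.11% w/v = 1.1 g/L → 1.1 × 4.17 L = 4.59 g
L-asparagine: 1.32 g/L × 4.17 L = 5.50 g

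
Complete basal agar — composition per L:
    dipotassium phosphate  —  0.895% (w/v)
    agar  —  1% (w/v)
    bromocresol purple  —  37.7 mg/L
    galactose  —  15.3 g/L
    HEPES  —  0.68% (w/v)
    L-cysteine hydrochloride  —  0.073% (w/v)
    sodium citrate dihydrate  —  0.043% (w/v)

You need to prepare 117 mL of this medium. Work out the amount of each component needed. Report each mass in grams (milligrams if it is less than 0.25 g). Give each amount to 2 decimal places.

dipotassium phosphate 1.05 g; agar 1.17 g; bromocresol purple 4.41 mg; galactose 1.79 g; HEPES 0.80 g; L-cysteine hydrochloride 85.41 mg; sodium citrate dihydrate 50.31 mg

Working volume: 117 mL = 0.117 L.
dipotassium phosphate: 0.895% w/v = 8.95 g/L → 8.95 × 0.117 L = 1.05 g
agar: 1% w/v = 10 g/L → 10 × 0.117 L = 1.17 g
bromocresol purple: 37.7 mg/L × 0.117 L = 4.41 mg
galactose: 15.3 g/L × 0.117 L = 1.79 g
HEPES: 0.68 g per 100 mL × 117 mL ÷ 100 = 0.80 g
L-cysteine hydrochloride: 0.073 g per 100 mL × 117 mL ÷ 100 = 0.08541 g = 85.41 mg
sodium citrate dihydrate: 0.043 g per 100 mL × 117 mL ÷ 100 = 0.05031 g = 50.31 mg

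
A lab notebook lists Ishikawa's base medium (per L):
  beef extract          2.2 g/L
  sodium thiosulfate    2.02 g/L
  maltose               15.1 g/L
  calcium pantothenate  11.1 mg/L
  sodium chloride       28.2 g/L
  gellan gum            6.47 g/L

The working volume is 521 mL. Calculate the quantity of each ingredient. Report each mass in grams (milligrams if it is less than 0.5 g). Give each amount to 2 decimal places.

Target volume = 521 mL = 0.521 L.
beef extract: 2.2 g/L × 0.521 L = 1.15 g
sodium thiosulfate: 2.02 g/L × 0.521 L = 1.05 g
maltose: 15.1 g/L × 0.521 L = 7.87 g
calcium pantothenate: 11.1 mg/L × 0.521 L = 5.78 mg
sodium chloride: 28.2 g/L × 0.521 L = 14.69 g
gellan gum: 6.47 g/L × 0.521 L = 3.37 g

beef extract 1.15 g; sodium thiosulfate 1.05 g; maltose 7.87 g; calcium pantothenate 5.78 mg; sodium chloride 14.69 g; gellan gum 3.37 g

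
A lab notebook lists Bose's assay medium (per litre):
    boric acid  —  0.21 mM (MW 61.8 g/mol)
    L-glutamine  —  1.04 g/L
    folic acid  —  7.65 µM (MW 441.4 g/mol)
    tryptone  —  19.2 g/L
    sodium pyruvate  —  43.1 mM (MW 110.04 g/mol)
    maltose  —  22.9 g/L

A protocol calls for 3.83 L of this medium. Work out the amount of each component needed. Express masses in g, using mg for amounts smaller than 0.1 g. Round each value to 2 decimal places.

Scale factor relative to 1 L: 3.83.
boric acid: 0.21 mmol/L × 61.8 mg/mmol × 3.83 L = 49.71 mg
L-glutamine: 1.04 g/L × 3.83 L = 3.98 g
folic acid: 7.65 µmol/L × 441.4 g/mol × 3.83 L ÷ 1000 = 12.93 mg
tryptone: 19.2 g/L × 3.83 L = 73.54 g
sodium pyruvate: 43.1 mmol/L × 110.04 g/mol × 3.83 L ÷ 1000 = 18.16 g
maltose: 22.9 g/L × 3.83 L = 87.71 g

boric acid 49.71 mg; L-glutamine 3.98 g; folic acid 12.93 mg; tryptone 73.54 g; sodium pyruvate 18.16 g; maltose 87.71 g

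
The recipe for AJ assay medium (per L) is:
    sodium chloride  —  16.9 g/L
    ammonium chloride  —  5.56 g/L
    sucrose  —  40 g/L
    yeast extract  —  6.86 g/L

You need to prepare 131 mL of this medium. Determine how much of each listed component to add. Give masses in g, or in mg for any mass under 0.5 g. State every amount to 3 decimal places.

sodium chloride 2.214 g; ammonium chloride 0.728 g; sucrose 5.240 g; yeast extract 0.899 g

Target volume = 131 mL = 0.131 L.
sodium chloride: 16.9 g/L × 0.131 L = 2.214 g
ammonium chloride: 5.56 g/L × 0.131 L = 0.728 g
sucrose: 40 g/L × 0.131 L = 5.240 g
yeast extract: 6.86 g/L × 0.131 L = 0.899 g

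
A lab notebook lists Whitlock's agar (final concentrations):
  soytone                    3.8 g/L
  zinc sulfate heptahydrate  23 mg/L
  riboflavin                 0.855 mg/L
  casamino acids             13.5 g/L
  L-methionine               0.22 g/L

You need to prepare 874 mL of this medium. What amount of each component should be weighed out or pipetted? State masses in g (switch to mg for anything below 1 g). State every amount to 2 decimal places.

soytone 3.32 g; zinc sulfate heptahydrate 20.10 mg; riboflavin 0.75 mg; casamino acids 11.80 g; L-methionine 192.28 mg

Target volume = 874 mL = 0.874 L.
soytone: 3.8 g/L × 0.874 L = 3.32 g
zinc sulfate heptahydrate: 23 mg/L × 0.874 L = 20.10 mg
riboflavin: 0.855 mg/L × 0.874 L = 0.75 mg
casamino acids: 13.5 g/L × 0.874 L = 11.80 g
L-methionine: 0.22 g/L × 0.874 L = 0.19228 g = 192.28 mg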